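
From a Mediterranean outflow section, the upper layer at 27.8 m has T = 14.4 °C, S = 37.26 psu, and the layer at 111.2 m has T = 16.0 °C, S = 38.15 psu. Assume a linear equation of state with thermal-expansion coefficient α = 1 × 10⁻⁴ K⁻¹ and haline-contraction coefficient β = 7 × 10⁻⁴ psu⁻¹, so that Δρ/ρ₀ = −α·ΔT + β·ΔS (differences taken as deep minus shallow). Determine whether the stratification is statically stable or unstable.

stable

ΔT = 16.0 − 14.4 = +1.6 K and ΔS = 38.15 − 37.26 = +0.89 psu (deep − shallow).
−αΔT = -1.60 × 10⁻⁴; βΔS = 6.23 × 10⁻⁴; sum Δρ/ρ₀ = 4.63 × 10⁻⁴.
Δρ/ρ₀ > 0, so Δρ > 0: deeper water is denser → statically stable.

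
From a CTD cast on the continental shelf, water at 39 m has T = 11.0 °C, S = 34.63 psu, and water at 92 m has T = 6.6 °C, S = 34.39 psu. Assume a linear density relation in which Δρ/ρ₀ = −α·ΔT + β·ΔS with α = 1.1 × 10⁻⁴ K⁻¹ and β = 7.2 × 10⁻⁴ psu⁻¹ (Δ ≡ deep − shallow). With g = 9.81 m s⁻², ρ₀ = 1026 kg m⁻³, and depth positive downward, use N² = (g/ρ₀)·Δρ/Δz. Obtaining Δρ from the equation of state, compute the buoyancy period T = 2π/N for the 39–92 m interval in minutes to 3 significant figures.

ΔT = -4.4 K, ΔS = -0.24 psu (deep − shallow).
Δρ/ρ₀ = −αΔT + βΔS = 4.84 × 10⁻⁴ − 1.728 × 10⁻⁴ = 3.112 × 10⁻⁴, so Δρ ≈ 0.3193 kg m⁻³.
N² = (g/ρ₀)·Δρ/Δz = g·(Δρ/ρ₀)/Δz = 9.81 × 3.112 × 10⁻⁴ / 53 = 5.7601 × 10⁻⁵ s⁻².
N = √(5.7601 × 10⁻⁵) = 7.5895 × 10⁻³ rad s⁻¹ → T = 2π/N = 827.88 s = 13.798 min ≈ 13.8 min.

13.8 min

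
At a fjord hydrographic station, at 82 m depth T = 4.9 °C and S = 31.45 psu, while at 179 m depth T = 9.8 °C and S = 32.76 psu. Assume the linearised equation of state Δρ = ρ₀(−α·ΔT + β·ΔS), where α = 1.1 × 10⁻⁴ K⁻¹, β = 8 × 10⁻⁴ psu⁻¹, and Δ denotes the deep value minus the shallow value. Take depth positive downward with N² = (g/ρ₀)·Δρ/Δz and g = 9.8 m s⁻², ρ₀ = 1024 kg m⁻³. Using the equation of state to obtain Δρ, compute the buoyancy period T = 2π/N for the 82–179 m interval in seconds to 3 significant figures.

ΔT = +4.9 K, ΔS = +1.31 psu (deep − shallow).
Δρ/ρ₀ = −αΔT + βΔS = -5.39 × 10⁻⁴ + 1.048 × 10⁻³ = 5.09 × 10⁻⁴, so Δρ ≈ 0.5212 kg m⁻³.
N² = (g/ρ₀)·Δρ/Δz = g·(Δρ/ρ₀)/Δz = 9.8 × 5.09 × 10⁻⁴ / 97 = 5.1425 × 10⁻⁵ s⁻².
N = √(5.1425 × 10⁻⁵) = 7.1711 × 10⁻³ rad s⁻¹ → T = 2π/N = 876.18 s ≈ 876 s.

876 s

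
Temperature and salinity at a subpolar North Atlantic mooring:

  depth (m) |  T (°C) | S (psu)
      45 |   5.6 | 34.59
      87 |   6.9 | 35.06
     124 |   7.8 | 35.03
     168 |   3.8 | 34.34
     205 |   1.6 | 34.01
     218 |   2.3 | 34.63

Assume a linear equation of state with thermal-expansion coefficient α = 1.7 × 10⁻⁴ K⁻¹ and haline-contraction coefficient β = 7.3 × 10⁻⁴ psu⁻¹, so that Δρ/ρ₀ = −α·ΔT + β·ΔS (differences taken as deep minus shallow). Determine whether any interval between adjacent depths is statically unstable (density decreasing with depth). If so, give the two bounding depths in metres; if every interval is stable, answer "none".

87–124 m

Evaluate Δρ/ρ₀ = −αΔT + βΔS across each adjacent pair:
  45–87 m: −αΔT+βΔS = −(1.7 × 10⁻⁴)(+1.3)+(7.3 × 10⁻⁴)(+0.47) = 1.2 × 10⁻⁴ → stable
  87–124 m: −αΔT+βΔS = −(1.7 × 10⁻⁴)(+0.9)+(7.3 × 10⁻⁴)(-0.03) = -1.7 × 10⁻⁴ → UNSTABLE
  124–168 m: −αΔT+βΔS = −(1.7 × 10⁻⁴)(-4.0)+(7.3 × 10⁻⁴)(-0.69) = 1.8 × 10⁻⁴ → stable
  168–205 m: −αΔT+βΔS = −(1.7 × 10⁻⁴)(-2.2)+(7.3 × 10⁻⁴)(-0.33) = 1.3 × 10⁻⁴ → stable
  205–218 m: −αΔT+βΔS = −(1.7 × 10⁻⁴)(+0.7)+(7.3 × 10⁻⁴)(+0.62) = 3.3 × 10⁻⁴ → stable
The 87–124 m interval has Δρ < 0: lighter water underlies denser water.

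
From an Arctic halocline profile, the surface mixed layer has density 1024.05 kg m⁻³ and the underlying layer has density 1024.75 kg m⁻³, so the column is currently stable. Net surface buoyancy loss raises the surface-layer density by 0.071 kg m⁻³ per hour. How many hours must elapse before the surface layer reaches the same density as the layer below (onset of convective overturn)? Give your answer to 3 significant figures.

Density deficit of the surface layer: 1024.75 − 1024.05 = 0.7 kg m⁻³.
Required change = 0.7 / 0.071 = 9.86 hours.

9.86 hours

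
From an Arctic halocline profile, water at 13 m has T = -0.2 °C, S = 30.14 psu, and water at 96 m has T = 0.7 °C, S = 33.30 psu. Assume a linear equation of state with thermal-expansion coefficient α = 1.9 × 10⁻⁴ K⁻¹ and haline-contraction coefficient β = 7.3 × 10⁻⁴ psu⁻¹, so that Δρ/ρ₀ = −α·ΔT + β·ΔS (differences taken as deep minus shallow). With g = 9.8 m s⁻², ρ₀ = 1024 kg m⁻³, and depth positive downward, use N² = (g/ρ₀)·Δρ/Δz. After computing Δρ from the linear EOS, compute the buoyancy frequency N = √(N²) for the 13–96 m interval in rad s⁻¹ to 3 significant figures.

ΔT = +0.9 K, ΔS = +3.16 psu (deep − shallow).
Δρ/ρ₀ = −αΔT + βΔS = -1.71 × 10⁻⁴ + 2.3068 × 10⁻³ = 2.1358 × 10⁻³, so Δρ ≈ 2.187 kg m⁻³.
N² = (g/ρ₀)·Δρ/Δz = g·(Δρ/ρ₀)/Δz = 9.8 × 2.1358 × 10⁻³ / 83 = 2.5218 × 10⁻⁴ s⁻².
N = √(2.5218 × 10⁻⁴) = 0.015880 rad s⁻¹ ≈ 0.0159 rad s⁻¹.

0.0159 rad s⁻¹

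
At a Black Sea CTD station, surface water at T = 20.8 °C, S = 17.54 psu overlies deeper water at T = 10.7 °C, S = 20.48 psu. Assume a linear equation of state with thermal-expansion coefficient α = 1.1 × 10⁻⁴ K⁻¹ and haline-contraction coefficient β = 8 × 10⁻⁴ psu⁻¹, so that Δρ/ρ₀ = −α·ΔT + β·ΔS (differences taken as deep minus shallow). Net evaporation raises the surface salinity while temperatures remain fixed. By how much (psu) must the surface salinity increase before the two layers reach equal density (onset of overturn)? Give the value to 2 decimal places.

4.33 psu

Neutral buoyancy requires −α(T_deep − T_surf) + β(S_deep − S_surf′) = 0.
S_surf′ = S_deep − (α/β)·ΔT = 20.48 − (1.1 × 10⁻⁴/8 × 10⁻⁴)·(-10.1) = 21.8688 psu.
Increase required: 21.8688 − 17.54 = 4.3288 psu.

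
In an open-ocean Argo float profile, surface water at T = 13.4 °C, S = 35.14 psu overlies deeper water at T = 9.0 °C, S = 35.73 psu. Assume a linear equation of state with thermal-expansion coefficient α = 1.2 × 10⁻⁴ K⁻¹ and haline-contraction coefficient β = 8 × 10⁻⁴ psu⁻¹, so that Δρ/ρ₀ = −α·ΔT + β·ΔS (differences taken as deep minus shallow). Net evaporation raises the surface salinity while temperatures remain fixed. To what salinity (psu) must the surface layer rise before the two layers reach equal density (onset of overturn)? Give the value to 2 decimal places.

Neutral buoyancy requires −α(T_deep − T_surf) + β(S_deep − S_surf′) = 0.
S_surf′ = S_deep − (α/β)·ΔT = 35.73 − (1.2 × 10⁻⁴/8 × 10⁻⁴)·(-4.4) = 36.3900 psu.
Increase required: 36.3900 − 35.14 = 1.2500 psu.

36.39 psu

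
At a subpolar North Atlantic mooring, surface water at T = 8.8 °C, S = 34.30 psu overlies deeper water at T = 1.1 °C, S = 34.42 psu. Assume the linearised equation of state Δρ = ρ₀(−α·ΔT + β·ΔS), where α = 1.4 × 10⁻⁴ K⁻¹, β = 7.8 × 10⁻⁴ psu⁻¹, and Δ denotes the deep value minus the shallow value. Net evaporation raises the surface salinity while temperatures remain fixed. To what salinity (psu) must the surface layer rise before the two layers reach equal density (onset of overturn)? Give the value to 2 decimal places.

35.80 psu

Neutral buoyancy requires −α(T_deep − T_surf) + β(S_deep − S_surf′) = 0.
S_surf′ = S_deep − (α/β)·ΔT = 34.42 − (1.4 × 10⁻⁴/7.8 × 10⁻⁴)·(-7.7) = 35.8021 psu.
Increase required: 35.8021 − 34.30 = 1.5021 psu.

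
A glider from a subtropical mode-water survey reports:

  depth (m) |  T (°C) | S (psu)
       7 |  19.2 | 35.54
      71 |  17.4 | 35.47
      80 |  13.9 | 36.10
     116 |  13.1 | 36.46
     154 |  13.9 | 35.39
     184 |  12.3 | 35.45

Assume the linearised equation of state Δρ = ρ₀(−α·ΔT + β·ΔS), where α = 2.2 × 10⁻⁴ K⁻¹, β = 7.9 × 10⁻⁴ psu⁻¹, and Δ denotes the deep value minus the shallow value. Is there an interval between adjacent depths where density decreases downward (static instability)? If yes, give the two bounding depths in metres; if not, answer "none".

Evaluate Δρ/ρ₀ = −αΔT + βΔS across each adjacent pair:
  7–71 m: −αΔT+βΔS = −(2.2 × 10⁻⁴)(-1.8)+(7.9 × 10⁻⁴)(-0.07) = 3.4 × 10⁻⁴ → stable
  71–80 m: −αΔT+βΔS = −(2.2 × 10⁻⁴)(-3.5)+(7.9 × 10⁻⁴)(+0.63) = 1.3 × 10⁻³ → stable
  80–116 m: −αΔT+βΔS = −(2.2 × 10⁻⁴)(-0.8)+(7.9 × 10⁻⁴)(+0.36) = 4.6 × 10⁻⁴ → stable
  116–154 m: −αΔT+βΔS = −(2.2 × 10⁻⁴)(+0.8)+(7.9 × 10⁻⁴)(-1.07) = -1.0 × 10⁻³ → UNSTABLE
  154–184 m: −αΔT+βΔS = −(2.2 × 10⁻⁴)(-1.6)+(7.9 × 10⁻⁴)(+0.06) = 4.0 × 10⁻⁴ → stable
The 116–154 m interval has Δρ < 0: lighter water underlies denser water.

116–154 m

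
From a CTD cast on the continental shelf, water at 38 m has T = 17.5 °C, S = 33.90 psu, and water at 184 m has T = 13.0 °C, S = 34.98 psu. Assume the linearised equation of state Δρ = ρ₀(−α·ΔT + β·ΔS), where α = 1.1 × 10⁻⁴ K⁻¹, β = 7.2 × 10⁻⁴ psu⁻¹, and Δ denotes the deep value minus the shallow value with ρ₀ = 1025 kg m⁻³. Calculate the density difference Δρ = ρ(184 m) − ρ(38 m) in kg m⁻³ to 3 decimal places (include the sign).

+1.304 kg m⁻³

ΔT = -4.5 K, ΔS = +1.08 psu (deep − shallow).
Δρ/ρ₀ = −(1.1 × 10⁻⁴)(-4.5) + (7.2 × 10⁻⁴)(+1.08) = 1.2726 × 10⁻³.
Δρ = 1025 × (1.2726 × 10⁻³) = +1.304 kg m⁻³.
Positive Δρ: denser below, stable.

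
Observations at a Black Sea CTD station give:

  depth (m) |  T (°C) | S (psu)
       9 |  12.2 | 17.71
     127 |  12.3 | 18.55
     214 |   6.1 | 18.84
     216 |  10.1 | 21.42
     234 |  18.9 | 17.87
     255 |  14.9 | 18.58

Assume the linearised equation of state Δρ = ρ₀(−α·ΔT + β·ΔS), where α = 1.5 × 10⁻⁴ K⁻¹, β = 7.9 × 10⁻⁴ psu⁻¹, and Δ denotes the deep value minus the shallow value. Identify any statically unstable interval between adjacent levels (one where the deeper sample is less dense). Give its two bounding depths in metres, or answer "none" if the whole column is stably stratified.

216–234 m

Evaluate Δρ/ρ₀ = −αΔT + βΔS across each adjacent pair:
  9–127 m: −αΔT+βΔS = −(1.5 × 10⁻⁴)(+0.1)+(7.9 × 10⁻⁴)(+0.84) = 6.5 × 10⁻⁴ → stable
  127–214 m: −αΔT+βΔS = −(1.5 × 10⁻⁴)(-6.2)+(7.9 × 10⁻⁴)(+0.29) = 1.2 × 10⁻³ → stable
  214–216 m: −αΔT+βΔS = −(1.5 × 10⁻⁴)(+4.0)+(7.9 × 10⁻⁴)(+2.58) = 1.4 × 10⁻³ → stable
  216–234 m: −αΔT+βΔS = −(1.5 × 10⁻⁴)(+8.8)+(7.9 × 10⁻⁴)(-3.55) = -4.1 × 10⁻³ → UNSTABLE
  234–255 m: −αΔT+βΔS = −(1.5 × 10⁻⁴)(-4.0)+(7.9 × 10⁻⁴)(+0.71) = 1.2 × 10⁻³ → stable
The 216–234 m interval has Δρ < 0: lighter water underlies denser water.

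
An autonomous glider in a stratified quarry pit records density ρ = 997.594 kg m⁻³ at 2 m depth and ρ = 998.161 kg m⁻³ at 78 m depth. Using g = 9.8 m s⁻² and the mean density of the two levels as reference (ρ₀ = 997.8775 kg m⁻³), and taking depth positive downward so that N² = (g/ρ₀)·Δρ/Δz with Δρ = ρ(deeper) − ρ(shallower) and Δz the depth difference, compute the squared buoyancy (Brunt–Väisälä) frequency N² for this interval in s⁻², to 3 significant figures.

Δρ = 998.161 − 997.594 = 0.567 kg m⁻³ over Δz = 78 − 2 = 76 m.
N² = (9.8/997.8775) × (0.567/76) = 7.3269 × 10⁻⁵ s⁻² ≈ 7.33 × 10⁻⁵ s⁻².
Since Δρ > 0 the layer is stably stratified.

7.33 × 10⁻⁵ s⁻²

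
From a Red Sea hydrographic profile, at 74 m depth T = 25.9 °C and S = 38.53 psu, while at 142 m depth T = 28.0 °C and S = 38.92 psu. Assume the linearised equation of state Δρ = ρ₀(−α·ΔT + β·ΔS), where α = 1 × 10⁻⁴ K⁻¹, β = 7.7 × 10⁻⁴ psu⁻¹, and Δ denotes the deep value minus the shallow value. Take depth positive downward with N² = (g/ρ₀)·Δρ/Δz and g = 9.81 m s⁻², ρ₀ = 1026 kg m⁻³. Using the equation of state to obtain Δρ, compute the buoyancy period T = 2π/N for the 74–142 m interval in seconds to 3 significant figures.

1.74 × 10³ s

ΔT = +2.1 K, ΔS = +0.39 psu (deep − shallow).
Δρ/ρ₀ = −αΔT + βΔS = -2.10 × 10⁻⁴ + 3.003 × 10⁻⁴ = 9.03 × 10⁻⁵, so Δρ ≈ 0.09265 kg m⁻³.
N² = (g/ρ₀)·Δρ/Δz = g·(Δρ/ρ₀)/Δz = 9.81 × 9.03 × 10⁻⁵ / 68 = 1.3027 × 10⁻⁵ s⁻².
N = √(1.3027 × 10⁻⁵) = 3.6093 × 10⁻³ rad s⁻¹ → T = 2π/N = 1.7408 × 10³ s ≈ 1.74 × 10³ s.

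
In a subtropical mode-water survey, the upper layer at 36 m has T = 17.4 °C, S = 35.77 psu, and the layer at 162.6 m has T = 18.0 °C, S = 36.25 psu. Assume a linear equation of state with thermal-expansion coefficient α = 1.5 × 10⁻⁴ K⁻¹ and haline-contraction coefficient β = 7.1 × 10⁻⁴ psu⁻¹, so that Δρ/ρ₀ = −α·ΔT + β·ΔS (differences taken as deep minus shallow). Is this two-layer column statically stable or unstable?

ΔT = 18.0 − 17.4 = +0.6 K and ΔS = 36.25 − 35.77 = +0.48 psu (deep − shallow).
−αΔT = -9.00 × 10⁻⁵; βΔS = 3.408 × 10⁻⁴; sum Δρ/ρ₀ = 2.508 × 10⁻⁴.
Δρ/ρ₀ > 0, so Δρ > 0: deeper water is denser → statically stable.

stable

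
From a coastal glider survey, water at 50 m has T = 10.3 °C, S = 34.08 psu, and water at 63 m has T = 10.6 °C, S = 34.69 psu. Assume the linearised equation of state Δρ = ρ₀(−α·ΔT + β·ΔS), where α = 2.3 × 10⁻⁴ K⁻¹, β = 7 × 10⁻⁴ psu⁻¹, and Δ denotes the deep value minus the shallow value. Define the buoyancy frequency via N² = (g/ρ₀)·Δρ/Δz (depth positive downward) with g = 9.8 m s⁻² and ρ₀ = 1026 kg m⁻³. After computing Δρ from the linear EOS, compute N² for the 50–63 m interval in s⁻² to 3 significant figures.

ΔT = +0.3 K, ΔS = +0.61 psu (deep − shallow).
Δρ/ρ₀ = −αΔT + βΔS = -6.90 × 10⁻⁵ + 4.27 × 10⁻⁴ = 3.58 × 10⁻⁴, so Δρ ≈ 0.3673 kg m⁻³.
N² = (g/ρ₀)·Δρ/Δz = g·(Δρ/ρ₀)/Δz = 9.8 × 3.58 × 10⁻⁴ / 13 = 2.6988 × 10⁻⁴ s⁻² ≈ 2.70 × 10⁻⁴ s⁻².

2.70 × 10⁻⁴ s⁻²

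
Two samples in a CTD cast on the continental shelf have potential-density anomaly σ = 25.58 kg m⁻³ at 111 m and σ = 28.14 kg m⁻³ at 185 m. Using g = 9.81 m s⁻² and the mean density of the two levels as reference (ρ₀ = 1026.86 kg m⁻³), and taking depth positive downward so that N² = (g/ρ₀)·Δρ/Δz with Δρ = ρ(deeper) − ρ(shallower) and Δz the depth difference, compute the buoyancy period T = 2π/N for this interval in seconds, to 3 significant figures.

346 s

Δρ = 1028.14 − 1025.58 = 2.56 kg m⁻³ over Δz = 185 − 111 = 74 m.
N² = (9.81/1026.86) × (2.56/74) = 3.3050 × 10⁻⁴ s⁻².
N = √(3.3050 × 10⁻⁴) = 0.018180 rad s⁻¹, so T = 2π/N = 345.61 s ≈ 346 s.
Since Δρ > 0 the layer is stably stratified.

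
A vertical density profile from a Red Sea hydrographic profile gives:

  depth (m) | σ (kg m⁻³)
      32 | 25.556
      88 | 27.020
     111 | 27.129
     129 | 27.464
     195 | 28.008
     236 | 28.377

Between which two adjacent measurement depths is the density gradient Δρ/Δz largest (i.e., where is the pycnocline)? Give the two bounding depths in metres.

32–88 m

Compute the density gradient over each adjacent pair:
  32–88 m: Δρ/Δz = 1.464/56 = 0.026 kg m⁻⁴
  88–111 m: Δρ/Δz = 0.109/23 = 4.7 × 10⁻³ kg m⁻⁴
  111–129 m: Δρ/Δz = 0.335/18 = 0.019 kg m⁻⁴
  129–195 m: Δρ/Δz = 0.544/66 = 8.2 × 10⁻³ kg m⁻⁴
  195–236 m: Δρ/Δz = 0.369/41 = 9.0 × 10⁻³ kg m⁻⁴
The largest gradient is in the 32–88 m interval — the pycnocline.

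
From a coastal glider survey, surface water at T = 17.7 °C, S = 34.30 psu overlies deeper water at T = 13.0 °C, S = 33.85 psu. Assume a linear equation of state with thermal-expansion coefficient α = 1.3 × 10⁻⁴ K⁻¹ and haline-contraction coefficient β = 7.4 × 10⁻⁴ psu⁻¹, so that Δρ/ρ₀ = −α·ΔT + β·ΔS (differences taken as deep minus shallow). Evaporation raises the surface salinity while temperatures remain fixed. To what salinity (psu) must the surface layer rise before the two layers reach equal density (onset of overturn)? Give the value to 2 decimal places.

34.68 psu

Neutral buoyancy requires −α(T_deep − T_surf) + β(S_deep − S_surf′) = 0.
S_surf′ = S_deep − (α/β)·ΔT = 33.85 − (1.3 × 10⁻⁴/7.4 × 10⁻⁴)·(-4.7) = 34.6757 psu.
Increase required: 34.6757 − 34.30 = 0.3757 psu.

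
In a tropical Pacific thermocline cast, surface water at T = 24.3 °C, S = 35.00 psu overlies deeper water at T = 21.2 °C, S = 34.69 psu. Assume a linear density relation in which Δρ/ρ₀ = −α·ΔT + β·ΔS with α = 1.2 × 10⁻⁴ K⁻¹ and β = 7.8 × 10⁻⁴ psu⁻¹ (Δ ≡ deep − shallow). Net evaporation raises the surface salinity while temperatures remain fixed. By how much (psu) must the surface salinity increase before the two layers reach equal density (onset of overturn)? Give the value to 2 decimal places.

Neutral buoyancy requires −α(T_deep − T_surf) + β(S_deep − S_surf′) = 0.
S_surf′ = S_deep − (α/β)·ΔT = 34.69 − (1.2 × 10⁻⁴/7.8 × 10⁻⁴)·(-3.1) = 35.1669 psu.
Increase required: 35.1669 − 35.00 = 0.1669 psu.

0.17 psu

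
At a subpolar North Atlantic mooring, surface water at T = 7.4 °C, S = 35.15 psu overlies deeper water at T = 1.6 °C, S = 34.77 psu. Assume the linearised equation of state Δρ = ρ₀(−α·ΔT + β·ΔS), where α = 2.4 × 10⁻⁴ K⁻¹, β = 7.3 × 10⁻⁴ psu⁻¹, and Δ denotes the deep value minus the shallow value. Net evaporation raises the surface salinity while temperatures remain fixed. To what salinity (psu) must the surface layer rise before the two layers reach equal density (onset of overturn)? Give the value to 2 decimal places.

36.68 psu

Neutral buoyancy requires −α(T_deep − T_surf) + β(S_deep − S_surf′) = 0.
S_surf′ = S_deep − (α/β)·ΔT = 34.77 − (2.4 × 10⁻⁴/7.3 × 10⁻⁴)·(-5.8) = 36.6768 psu.
Increase required: 36.6768 − 35.15 = 1.5268 psu.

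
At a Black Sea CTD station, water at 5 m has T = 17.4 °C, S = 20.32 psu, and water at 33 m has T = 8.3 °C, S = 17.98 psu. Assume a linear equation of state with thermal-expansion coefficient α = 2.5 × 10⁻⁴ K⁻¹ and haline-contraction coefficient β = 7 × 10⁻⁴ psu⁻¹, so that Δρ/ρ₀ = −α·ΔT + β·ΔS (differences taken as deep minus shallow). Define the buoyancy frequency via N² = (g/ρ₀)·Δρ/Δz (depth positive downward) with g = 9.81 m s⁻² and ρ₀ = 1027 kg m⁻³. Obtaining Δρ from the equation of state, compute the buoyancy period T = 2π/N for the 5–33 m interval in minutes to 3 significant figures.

7.01 min

ΔT = -9.1 K, ΔS = -2.34 psu (deep − shallow).
Δρ/ρ₀ = −αΔT + βΔS = 2.275 × 10⁻³ − 1.638 × 10⁻³ = 6.37 × 10⁻⁴, so Δρ ≈ 0.6542 kg m⁻³.
N² = (g/ρ₀)·Δρ/Δz = g·(Δρ/ρ₀)/Δz = 9.81 × 6.37 × 10⁻⁴ / 28 = 2.2318 × 10⁻⁴ s⁻².
N = √(2.2318 × 10⁻⁴) = 0.014939 rad s⁻¹ → T = 2π/N = 420.59 s = 7.0098 min ≈ 7.01 min.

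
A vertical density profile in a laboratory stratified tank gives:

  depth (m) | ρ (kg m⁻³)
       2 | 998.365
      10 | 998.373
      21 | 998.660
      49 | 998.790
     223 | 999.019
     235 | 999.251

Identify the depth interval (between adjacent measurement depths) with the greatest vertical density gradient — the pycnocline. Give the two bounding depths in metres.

10–21 m

Compute the density gradient over each adjacent pair:
  2–10 m: Δρ/Δz = 0.008/8 = 1.0 × 10⁻³ kg m⁻⁴
  10–21 m: Δρ/Δz = 0.287/11 = 0.026 kg m⁻⁴
  21–49 m: Δρ/Δz = 0.130/28 = 4.6 × 10⁻³ kg m⁻⁴
  49–223 m: Δρ/Δz = 0.229/174 = 1.3 × 10⁻³ kg m⁻⁴
  223–235 m: Δρ/Δz = 0.232/12 = 0.019 kg m⁻⁴
The largest gradient is in the 10–21 m interval — the pycnocline.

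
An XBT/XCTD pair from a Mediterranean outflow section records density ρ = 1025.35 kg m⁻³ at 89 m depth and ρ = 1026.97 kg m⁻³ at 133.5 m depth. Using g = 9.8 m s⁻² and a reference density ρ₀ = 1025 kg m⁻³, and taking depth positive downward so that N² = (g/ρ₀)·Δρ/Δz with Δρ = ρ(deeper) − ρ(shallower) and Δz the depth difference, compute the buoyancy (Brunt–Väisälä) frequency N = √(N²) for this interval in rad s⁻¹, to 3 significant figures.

Δρ = 1026.97 − 1025.35 = 1.62 kg m⁻³ over Δz = 133.5 − 89 = 44.5 m.
N² = (9.8/1025) × (1.62/44.5) = 3.4806 × 10⁻⁴ s⁻².
N = √(3.4806 × 10⁻⁴) = 0.018656 rad s⁻¹ ≈ 0.0187 rad s⁻¹.

0.0187 rad s⁻¹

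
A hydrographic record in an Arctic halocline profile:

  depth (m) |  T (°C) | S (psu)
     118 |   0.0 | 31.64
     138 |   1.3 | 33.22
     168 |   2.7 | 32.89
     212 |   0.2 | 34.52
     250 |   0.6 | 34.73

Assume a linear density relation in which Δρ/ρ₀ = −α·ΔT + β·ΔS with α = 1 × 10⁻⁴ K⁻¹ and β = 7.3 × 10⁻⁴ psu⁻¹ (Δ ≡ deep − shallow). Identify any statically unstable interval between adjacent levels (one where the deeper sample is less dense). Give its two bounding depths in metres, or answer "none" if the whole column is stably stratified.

138–168 m

Evaluate Δρ/ρ₀ = −αΔT + βΔS across each adjacent pair:
  118–138 m: −αΔT+βΔS = −(1 × 10⁻⁴)(+1.3)+(7.3 × 10⁻⁴)(+1.58) = 1.0 × 10⁻³ → stable
  138–168 m: −αΔT+βΔS = −(1 × 10⁻⁴)(+1.4)+(7.3 × 10⁻⁴)(-0.33) = -3.8 × 10⁻⁴ → UNSTABLE
  168–212 m: −αΔT+βΔS = −(1 × 10⁻⁴)(-2.5)+(7.3 × 10⁻⁴)(+1.63) = 1.4 × 10⁻³ → stable
  212–250 m: −αΔT+βΔS = −(1 × 10⁻⁴)(+0.4)+(7.3 × 10⁻⁴)(+0.21) = 1.1 × 10⁻⁴ → stable
The 138–168 m interval has Δρ < 0: lighter water underlies denser water.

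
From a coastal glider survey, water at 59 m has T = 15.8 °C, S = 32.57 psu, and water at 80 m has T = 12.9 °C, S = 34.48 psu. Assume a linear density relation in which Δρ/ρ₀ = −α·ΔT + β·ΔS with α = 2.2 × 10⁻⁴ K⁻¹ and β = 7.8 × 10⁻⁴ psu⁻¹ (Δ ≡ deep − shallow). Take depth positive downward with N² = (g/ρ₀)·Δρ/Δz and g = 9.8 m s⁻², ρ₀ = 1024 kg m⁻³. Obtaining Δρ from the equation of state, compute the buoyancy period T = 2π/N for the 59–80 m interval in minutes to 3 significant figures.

ΔT = -2.9 K, ΔS = +1.91 psu (deep − shallow).
Δρ/ρ₀ = −αΔT + βΔS = 6.38 × 10⁻⁴ + 1.4898 × 10⁻³ = 2.1278 × 10⁻³, so Δρ ≈ 2.179 kg m⁻³.
N² = (g/ρ₀)·Δρ/Δz = g·(Δρ/ρ₀)/Δz = 9.8 × 2.1278 × 10⁻³ / 21 = 9.9297 × 10⁻⁴ s⁻².
N = √(9.9297 × 10⁻⁴) = 0.031511 rad s⁻¹ → T = 2π/N = 199.40 s = 3.3233 min ≈ 3.32 min.

3.32 min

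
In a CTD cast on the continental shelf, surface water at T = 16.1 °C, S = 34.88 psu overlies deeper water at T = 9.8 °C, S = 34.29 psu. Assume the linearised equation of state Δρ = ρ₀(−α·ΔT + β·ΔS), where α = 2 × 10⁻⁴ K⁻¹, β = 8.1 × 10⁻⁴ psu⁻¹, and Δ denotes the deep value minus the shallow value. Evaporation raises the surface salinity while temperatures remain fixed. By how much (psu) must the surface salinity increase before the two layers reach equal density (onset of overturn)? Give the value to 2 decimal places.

0.97 psu

Neutral buoyancy requires −α(T_deep − T_surf) + β(S_deep − S_surf′) = 0.
S_surf′ = S_deep − (α/β)·ΔT = 34.29 − (2 × 10⁻⁴/8.1 × 10⁻⁴)·(-6.3) = 35.8456 psu.
Increase required: 35.8456 − 34.88 = 0.9656 psu.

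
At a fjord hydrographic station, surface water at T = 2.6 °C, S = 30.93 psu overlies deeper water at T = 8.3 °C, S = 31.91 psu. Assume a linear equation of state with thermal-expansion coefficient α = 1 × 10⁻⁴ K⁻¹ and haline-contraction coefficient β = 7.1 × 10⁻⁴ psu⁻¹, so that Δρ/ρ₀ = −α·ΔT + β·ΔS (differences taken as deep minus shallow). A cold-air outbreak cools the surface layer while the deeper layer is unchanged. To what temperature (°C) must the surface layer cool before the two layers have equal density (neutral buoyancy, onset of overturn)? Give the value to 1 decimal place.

Neutral buoyancy requires Δρ = 0, i.e. −α(T_deep − T_surf′) + β(S_deep − S_surf) = 0.
T_surf′ = T_deep − (β/α)·ΔS = 8.3 − (7.1 × 10⁻⁴/1 × 10⁻⁴)·(+0.98) = 1.342 °C.
Cooling required: 2.6 − (1.342) = 1.258 °C.

1.3 °C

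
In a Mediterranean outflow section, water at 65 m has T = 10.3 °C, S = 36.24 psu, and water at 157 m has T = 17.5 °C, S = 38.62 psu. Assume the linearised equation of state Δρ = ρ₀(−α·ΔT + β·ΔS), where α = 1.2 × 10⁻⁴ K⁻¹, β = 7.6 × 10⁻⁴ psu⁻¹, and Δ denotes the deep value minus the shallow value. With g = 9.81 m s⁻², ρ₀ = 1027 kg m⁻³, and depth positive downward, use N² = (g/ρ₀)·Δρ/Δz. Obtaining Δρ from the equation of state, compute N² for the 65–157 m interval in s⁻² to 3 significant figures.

1.01 × 10⁻⁴ s⁻²

ΔT = +7.2 K, ΔS = +2.38 psu (deep − shallow).
Δρ/ρ₀ = −αΔT + βΔS = -8.64 × 10⁻⁴ + 1.8088 × 10⁻³ = 9.448 × 10⁻⁴, so Δρ ≈ 0.9703 kg m⁻³.
N² = (g/ρ₀)·Δρ/Δz = g·(Δρ/ρ₀)/Δz = 9.81 × 9.448 × 10⁻⁴ / 92 = 1.0074 × 10⁻⁴ s⁻² ≈ 1.01 × 10⁻⁴ s⁻².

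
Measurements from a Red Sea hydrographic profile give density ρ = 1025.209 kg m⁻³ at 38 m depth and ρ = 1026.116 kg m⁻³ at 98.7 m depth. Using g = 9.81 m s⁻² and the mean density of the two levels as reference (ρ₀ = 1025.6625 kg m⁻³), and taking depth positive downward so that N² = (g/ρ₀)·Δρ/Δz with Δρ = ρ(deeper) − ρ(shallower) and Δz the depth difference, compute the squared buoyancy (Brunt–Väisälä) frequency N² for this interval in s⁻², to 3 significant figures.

Δρ = 1026.116 − 1025.209 = 0.907 kg m⁻³ over Δz = 98.7 − 38 = 60.7 m.
N² = (9.81/1025.6625) × (0.907/60.7) = 1.4292 × 10⁻⁴ s⁻² ≈ 1.43 × 10⁻⁴ s⁻².

1.43 × 10⁻⁴ s⁻²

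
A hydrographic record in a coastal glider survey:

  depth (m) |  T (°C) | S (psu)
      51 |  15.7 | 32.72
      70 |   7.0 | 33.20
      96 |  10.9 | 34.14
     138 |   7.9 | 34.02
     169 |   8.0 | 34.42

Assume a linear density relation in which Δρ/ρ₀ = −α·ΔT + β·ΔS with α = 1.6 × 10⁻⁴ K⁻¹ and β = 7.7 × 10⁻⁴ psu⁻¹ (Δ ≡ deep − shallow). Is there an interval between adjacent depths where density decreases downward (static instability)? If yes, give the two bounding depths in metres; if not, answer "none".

Evaluate Δρ/ρ₀ = −αΔT + βΔS across each adjacent pair:
  51–70 m: −αΔT+βΔS = −(1.6 × 10⁻⁴)(-8.7)+(7.7 × 10⁻⁴)(+0.48) = 1.8 × 10⁻³ → stable
  70–96 m: −αΔT+βΔS = −(1.6 × 10⁻⁴)(+3.9)+(7.7 × 10⁻⁴)(+0.94) = 1.0 × 10⁻⁴ → stable
  96–138 m: −αΔT+βΔS = −(1.6 × 10⁻⁴)(-3.0)+(7.7 × 10⁻⁴)(-0.12) = 3.9 × 10⁻⁴ → stable
  138–169 m: −αΔT+βΔS = −(1.6 × 10⁻⁴)(+0.1)+(7.7 × 10⁻⁴)(+0.40) = 2.9 × 10⁻⁴ → stable
Every interval has Δρ > 0: the column is stably stratified throughout.

none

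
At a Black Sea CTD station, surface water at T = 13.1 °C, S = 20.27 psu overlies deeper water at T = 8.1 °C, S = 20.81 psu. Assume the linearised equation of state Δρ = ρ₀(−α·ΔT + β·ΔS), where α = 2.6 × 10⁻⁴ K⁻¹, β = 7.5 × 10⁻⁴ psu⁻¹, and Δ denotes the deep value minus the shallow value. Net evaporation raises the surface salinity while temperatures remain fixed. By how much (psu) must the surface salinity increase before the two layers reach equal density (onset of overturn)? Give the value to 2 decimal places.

2.27 psu

Neutral buoyancy requires −α(T_deep − T_surf) + β(S_deep − S_surf′) = 0.
S_surf′ = S_deep − (α/β)·ΔT = 20.81 − (2.6 × 10⁻⁴/7.5 × 10⁻⁴)·(-5.0) = 22.5433 psu.
Increase required: 22.5433 − 20.27 = 2.2733 psu.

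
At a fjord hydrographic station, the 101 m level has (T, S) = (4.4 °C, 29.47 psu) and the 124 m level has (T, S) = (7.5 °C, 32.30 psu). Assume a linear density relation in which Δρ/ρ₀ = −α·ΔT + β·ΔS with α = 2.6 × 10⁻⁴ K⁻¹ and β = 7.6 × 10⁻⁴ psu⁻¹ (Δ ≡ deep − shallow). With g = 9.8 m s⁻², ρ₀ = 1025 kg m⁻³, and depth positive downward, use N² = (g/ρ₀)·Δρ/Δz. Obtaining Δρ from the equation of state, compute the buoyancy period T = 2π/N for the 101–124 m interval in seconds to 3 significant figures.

262 s

ΔT = +3.1 K, ΔS = +2.83 psu (deep − shallow).
Δρ/ρ₀ = −αΔT + βΔS = -8.06 × 10⁻⁴ + 2.1508 × 10⁻³ = 1.3448 × 10⁻³, so Δρ ≈ 1.378 kg m⁻³.
N² = (g/ρ₀)·Δρ/Δz = g·(Δρ/ρ₀)/Δz = 9.8 × 1.3448 × 10⁻³ / 23 = 5.7300 × 10⁻⁴ s⁻².
N = √(5.7300 × 10⁻⁴) = 0.023937 rad s⁻¹ → T = 2π/N = 262.49 s ≈ 262 s.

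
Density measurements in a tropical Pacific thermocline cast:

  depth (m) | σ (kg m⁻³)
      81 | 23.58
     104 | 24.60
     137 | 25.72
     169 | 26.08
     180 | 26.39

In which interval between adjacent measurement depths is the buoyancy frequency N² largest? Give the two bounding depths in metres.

81–104 m

Compute the density gradient over each adjacent pair:
  81–104 m: Δρ/Δz = 1.02/23 = 0.044 kg m⁻⁴
  104–137 m: Δρ/Δz = 1.12/33 = 0.034 kg m⁻⁴
  137–169 m: Δρ/Δz = 0.36/32 = 0.011 kg m⁻⁴
  169–180 m: Δρ/Δz = 0.31/11 = 0.028 kg m⁻⁴
The largest gradient is in the 81–104 m interval — the pycnocline.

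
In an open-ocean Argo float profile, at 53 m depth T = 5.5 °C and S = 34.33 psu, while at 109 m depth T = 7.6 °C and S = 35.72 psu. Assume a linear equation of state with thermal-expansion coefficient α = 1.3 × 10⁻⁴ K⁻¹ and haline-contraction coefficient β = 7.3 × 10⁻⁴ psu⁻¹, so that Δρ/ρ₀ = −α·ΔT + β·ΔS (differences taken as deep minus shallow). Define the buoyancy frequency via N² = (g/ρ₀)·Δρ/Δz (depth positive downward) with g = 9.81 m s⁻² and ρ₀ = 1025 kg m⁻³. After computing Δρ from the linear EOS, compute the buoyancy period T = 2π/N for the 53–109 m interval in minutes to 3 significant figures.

ΔT = +2.1 K, ΔS = +1.39 psu (deep − shallow).
Δρ/ρ₀ = −αΔT + βΔS = -2.73 × 10⁻⁴ + 1.0147 × 10⁻³ = 7.417 × 10⁻⁴, so Δρ ≈ 0.7602 kg m⁻³.
N² = (g/ρ₀)·Δρ/Δz = g·(Δρ/ρ₀)/Δz = 9.81 × 7.417 × 10⁻⁴ / 56 = 1.2993 × 10⁻⁴ s⁻².
N = √(1.2993 × 10⁻⁴) = 0.011399 rad s⁻¹ → T = 2π/N = 551.20 s = 9.1867 min ≈ 9.19 min.

9.19 min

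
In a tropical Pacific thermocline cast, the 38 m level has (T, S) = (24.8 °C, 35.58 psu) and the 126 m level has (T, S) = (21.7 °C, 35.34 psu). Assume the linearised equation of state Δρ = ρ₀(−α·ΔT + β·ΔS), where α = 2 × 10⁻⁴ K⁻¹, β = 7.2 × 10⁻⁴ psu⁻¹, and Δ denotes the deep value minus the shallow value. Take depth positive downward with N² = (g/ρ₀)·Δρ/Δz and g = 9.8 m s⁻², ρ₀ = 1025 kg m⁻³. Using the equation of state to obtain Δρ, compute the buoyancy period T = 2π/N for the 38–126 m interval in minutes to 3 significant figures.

14.8 min

ΔT = -3.1 K, ΔS = -0.24 psu (deep − shallow).
Δρ/ρ₀ = −αΔT + βΔS = 6.20 × 10⁻⁴ − 1.728 × 10⁻⁴ = 4.472 × 10⁻⁴, so Δρ ≈ 0.4584 kg m⁻³.
N² = (g/ρ₀)·Δρ/Δz = g·(Δρ/ρ₀)/Δz = 9.8 × 4.472 × 10⁻⁴ / 88 = 4.9802 × 10⁻⁵ s⁻².
N = √(4.9802 × 10⁻⁵) = 7.0571 × 10⁻³ rad s⁻¹ → T = 2π/N = 890.34 s = 14.839 min ≈ 14.8 min.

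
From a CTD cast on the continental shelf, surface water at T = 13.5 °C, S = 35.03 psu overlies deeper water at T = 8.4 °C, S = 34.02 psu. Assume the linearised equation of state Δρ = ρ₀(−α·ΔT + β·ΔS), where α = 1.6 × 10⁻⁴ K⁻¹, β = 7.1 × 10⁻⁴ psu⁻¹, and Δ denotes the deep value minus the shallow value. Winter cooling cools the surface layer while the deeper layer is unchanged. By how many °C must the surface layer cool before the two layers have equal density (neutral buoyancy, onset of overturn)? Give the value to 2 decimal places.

0.62 °C

Neutral buoyancy requires Δρ = 0, i.e. −α(T_deep − T_surf′) + β(S_deep − S_surf) = 0.
T_surf′ = T_deep − (β/α)·ΔS = 8.4 − (7.1 × 10⁻⁴/1.6 × 10⁻⁴)·(-1.01) = 12.8819 °C.
Cooling required: 13.5 − (12.8819) = 0.6181 °C.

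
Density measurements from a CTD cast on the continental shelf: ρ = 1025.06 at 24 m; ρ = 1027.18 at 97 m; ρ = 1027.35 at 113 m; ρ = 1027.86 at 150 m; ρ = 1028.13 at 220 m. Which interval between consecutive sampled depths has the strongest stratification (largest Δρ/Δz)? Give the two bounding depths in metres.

24–97 m

Compute the density gradient over each adjacent pair:
  24–97 m: Δρ/Δz = 2.12/73 = 0.029 kg m⁻⁴
  97–113 m: Δρ/Δz = 0.17/16 = 0.011 kg m⁻⁴
  113–150 m: Δρ/Δz = 0.51/37 = 0.014 kg m⁻⁴
  150–220 m: Δρ/Δz = 0.27/70 = 3.9 × 10⁻³ kg m⁻⁴
The largest gradient is in the 24–97 m interval — the pycnocline.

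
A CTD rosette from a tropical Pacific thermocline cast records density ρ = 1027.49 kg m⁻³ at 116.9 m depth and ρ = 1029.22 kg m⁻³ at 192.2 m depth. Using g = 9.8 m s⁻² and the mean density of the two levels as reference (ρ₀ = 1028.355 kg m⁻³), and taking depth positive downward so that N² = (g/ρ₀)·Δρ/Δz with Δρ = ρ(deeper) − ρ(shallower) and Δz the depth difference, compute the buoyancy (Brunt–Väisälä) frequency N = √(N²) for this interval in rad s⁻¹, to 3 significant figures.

0.0148 rad s⁻¹

Δρ = 1029.22 − 1027.49 = 1.73 kg m⁻³ over Δz = 192.2 − 116.9 = 75.3 m.
N² = (9.8/1028.355) × (1.73/75.3) = 2.1894 × 10⁻⁴ s⁻².
N = √(2.1894 × 10⁻⁴) = 0.014797 rad s⁻¹ ≈ 0.0148 rad s⁻¹.
A positive N² confirms static stability across the interval.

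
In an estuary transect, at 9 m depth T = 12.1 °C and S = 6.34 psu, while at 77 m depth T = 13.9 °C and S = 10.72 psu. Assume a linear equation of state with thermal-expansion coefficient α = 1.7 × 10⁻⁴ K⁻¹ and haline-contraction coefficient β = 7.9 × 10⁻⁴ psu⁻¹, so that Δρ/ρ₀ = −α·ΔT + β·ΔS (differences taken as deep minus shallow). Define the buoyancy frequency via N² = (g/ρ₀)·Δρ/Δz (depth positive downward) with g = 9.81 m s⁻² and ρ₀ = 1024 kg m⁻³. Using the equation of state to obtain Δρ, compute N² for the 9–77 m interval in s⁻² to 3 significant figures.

4.55 × 10⁻⁴ s⁻²

ΔT = +1.8 K, ΔS = +4.38 psu (deep − shallow).
Δρ/ρ₀ = −αΔT + βΔS = -3.06 × 10⁻⁴ + 3.4602 × 10⁻³ = 3.1542 × 10⁻³, so Δρ ≈ 3.230 kg m⁻³.
N² = (g/ρ₀)·Δρ/Δz = g·(Δρ/ρ₀)/Δz = 9.81 × 3.1542 × 10⁻³ / 68 = 4.5504 × 10⁻⁴ s⁻² ≈ 4.55 × 10⁻⁴ s⁻².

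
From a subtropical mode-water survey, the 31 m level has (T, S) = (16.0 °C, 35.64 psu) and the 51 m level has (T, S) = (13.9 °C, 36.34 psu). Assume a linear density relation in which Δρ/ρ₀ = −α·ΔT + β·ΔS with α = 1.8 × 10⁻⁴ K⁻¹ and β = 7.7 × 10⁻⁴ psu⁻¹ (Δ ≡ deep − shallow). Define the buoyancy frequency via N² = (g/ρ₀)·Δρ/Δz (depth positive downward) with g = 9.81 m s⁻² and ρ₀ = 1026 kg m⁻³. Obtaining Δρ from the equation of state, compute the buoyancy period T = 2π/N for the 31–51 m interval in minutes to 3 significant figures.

ΔT = -2.1 K, ΔS = +0.70 psu (deep − shallow).
Δρ/ρ₀ = −αΔT + βΔS = 3.78 × 10⁻⁴ + 5.39 × 10⁻⁴ = 9.17 × 10⁻⁴, so Δρ ≈ 0.9408 kg m⁻³.
N² = (g/ρ₀)·Δρ/Δz = g·(Δρ/ρ₀)/Δz = 9.81 × 9.17 × 10⁻⁴ / 20 = 4.4979 × 10⁻⁴ s⁻².
N = √(4.4979 × 10⁻⁴) = 0.021208 rad s⁻¹ → T = 2π/N = 296.26 s = 4.9377 min ≈ 4.94 min.

4.94 min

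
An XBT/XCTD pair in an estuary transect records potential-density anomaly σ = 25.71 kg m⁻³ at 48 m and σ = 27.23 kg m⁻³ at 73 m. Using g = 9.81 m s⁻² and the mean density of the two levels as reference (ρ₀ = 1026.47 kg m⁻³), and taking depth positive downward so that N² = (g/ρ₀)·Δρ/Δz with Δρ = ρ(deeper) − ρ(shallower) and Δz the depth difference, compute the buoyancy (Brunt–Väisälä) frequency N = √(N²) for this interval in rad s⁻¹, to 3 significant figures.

0.0241 rad s⁻¹

Δρ = 1027.23 − 1025.71 = 1.52 kg m⁻³ over Δz = 73 − 48 = 25 m.
N² = (9.81/1026.47) × (1.52/25) = 5.8107 × 10⁻⁴ s⁻².
N = √(5.8107 × 10⁻⁴) = 0.024105 rad s⁻¹ ≈ 0.0241 rad s⁻¹.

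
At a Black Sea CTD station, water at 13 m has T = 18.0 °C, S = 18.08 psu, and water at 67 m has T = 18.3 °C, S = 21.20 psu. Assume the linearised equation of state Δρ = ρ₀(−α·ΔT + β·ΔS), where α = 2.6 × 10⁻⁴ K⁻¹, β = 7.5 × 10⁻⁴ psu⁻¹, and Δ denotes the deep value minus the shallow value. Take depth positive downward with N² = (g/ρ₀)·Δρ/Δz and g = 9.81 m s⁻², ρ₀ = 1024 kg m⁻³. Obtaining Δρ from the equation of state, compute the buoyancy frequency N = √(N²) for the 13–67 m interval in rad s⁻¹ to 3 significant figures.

0.0203 rad s⁻¹

ΔT = +0.3 K, ΔS = +3.12 psu (deep − shallow).
Δρ/ρ₀ = −αΔT + βΔS = -7.80 × 10⁻⁵ + 2.34 × 10⁻³ = 2.262 × 10⁻³, so Δρ ≈ 2.316 kg m⁻³.
N² = (g/ρ₀)·Δρ/Δz = g·(Δρ/ρ₀)/Δz = 9.81 × 2.262 × 10⁻³ / 54 = 4.1093 × 10⁻⁴ s⁻².
N = √(4.1093 × 10⁻⁴) = 0.020271 rad s⁻¹ ≈ 0.0203 rad s⁻¹.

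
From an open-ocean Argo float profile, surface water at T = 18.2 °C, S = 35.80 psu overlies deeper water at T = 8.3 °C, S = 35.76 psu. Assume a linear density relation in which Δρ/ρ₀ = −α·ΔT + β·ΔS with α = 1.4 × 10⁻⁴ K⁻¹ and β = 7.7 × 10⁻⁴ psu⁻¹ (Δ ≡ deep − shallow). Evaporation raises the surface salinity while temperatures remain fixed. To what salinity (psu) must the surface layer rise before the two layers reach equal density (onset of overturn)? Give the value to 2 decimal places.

Neutral buoyancy requires −α(T_deep − T_surf) + β(S_deep − S_surf′) = 0.
S_surf′ = S_deep − (α/β)·ΔT = 35.76 − (1.4 × 10⁻⁴/7.7 × 10⁻⁴)·(-9.9) = 37.5600 psu.
Increase required: 37.5600 − 35.80 = 1.7600 psu.

37.56 psu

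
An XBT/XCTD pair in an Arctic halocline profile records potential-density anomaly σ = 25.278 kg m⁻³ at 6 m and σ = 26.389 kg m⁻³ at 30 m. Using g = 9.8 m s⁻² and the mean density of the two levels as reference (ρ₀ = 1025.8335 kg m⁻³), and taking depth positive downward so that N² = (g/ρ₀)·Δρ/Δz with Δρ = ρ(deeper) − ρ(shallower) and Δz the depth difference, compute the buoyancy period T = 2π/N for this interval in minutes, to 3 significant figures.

4.98 min

Δρ = 1026.389 − 1025.278 = 1.111 kg m⁻³ over Δz = 30 − 6 = 24 m.
N² = (9.8/1025.8335) × (1.111/24) = 4.4223 × 10⁻⁴ s⁻².
N = √(4.4223 × 10⁻⁴) = 0.021029 rad s⁻¹, so T = 2π/N = 298.79 s = 4.9798 min ≈ 4.98 min.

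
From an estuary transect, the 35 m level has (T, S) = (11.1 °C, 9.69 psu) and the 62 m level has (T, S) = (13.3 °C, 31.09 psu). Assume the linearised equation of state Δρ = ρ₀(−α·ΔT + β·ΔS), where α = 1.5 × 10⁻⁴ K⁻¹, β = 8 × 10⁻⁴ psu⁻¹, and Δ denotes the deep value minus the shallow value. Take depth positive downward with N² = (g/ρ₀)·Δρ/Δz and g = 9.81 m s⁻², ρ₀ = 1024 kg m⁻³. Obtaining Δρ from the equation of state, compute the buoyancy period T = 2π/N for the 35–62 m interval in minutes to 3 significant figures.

ΔT = +2.2 K, ΔS = +21.40 psu (deep − shallow).
Δρ/ρ₀ = −αΔT + βΔS = -3.30 × 10⁻⁴ + 0.01712 = 0.01679, so Δρ ≈ 17.19 kg m⁻³.
N² = (g/ρ₀)·Δρ/Δz = g·(Δρ/ρ₀)/Δz = 9.81 × 0.01679 / 27 = 6.1004 × 10⁻³ s⁻².
N = √(6.1004 × 10⁻³) = 0.078105 rad s⁻¹ → T = 2π/N = 80.445 s = 1.3407 min ≈ 1.34 min.

1.34 min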